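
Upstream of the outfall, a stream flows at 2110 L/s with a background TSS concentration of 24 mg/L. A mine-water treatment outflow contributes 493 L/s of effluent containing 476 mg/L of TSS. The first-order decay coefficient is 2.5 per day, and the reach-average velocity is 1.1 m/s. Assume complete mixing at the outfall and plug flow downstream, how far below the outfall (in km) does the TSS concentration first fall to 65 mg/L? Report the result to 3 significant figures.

19.9 km

Mixed concentration C = ΣQC/ΣQ = (2110·24.00 + 493.0·476.0) / 2603 = 285300/2603 = 109.6 mg/L.
Set 109.6·exp(−k·t) = 65 → t = ln(109.6/65)/k = 18060 s = 5.016 h.
Distance = v·t = 1.1·18060 = 19860 m = 19.86 km.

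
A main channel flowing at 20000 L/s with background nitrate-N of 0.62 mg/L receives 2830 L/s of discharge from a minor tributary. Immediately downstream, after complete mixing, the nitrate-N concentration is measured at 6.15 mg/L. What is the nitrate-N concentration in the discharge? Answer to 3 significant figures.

45.2 mg/L

Mass balance: 20000·0.6200 + 2830·Cₑ = 22830·6.150
→ Cₑ = (22830·6.150 − 20000·0.6200) / 2830 = 45.23 mg/L.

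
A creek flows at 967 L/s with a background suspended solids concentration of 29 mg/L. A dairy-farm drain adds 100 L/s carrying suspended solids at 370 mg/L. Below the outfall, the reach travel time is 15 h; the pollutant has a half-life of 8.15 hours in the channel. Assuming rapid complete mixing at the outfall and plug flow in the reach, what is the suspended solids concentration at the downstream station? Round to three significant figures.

Flow-weighted average: C = (967.0·29.00 + 100.0·370.0) / 1067 = 65040/1067 = 60.96 mg/L.
Half-life 8.15 h → k = ln 2 / 8.15 = 0.08505 h⁻¹ = 2.041 d⁻¹.
First-order decay: C = 60.96·exp(−k·t) = 60.96·0.2792 = 17.02 mg/L.

17.0 mg/L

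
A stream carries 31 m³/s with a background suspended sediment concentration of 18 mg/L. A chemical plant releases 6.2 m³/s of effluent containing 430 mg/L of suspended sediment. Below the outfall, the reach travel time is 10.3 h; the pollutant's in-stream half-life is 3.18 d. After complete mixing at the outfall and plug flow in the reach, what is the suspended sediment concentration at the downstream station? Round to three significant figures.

Mass balance: C = (31.00·18.00 + 6.200·430.0) / 37.20 = 3224/37.20 = 86.67 mg/L.
Half-life 3.18 d → k = ln 2 / 3.18 = 0.2180 d⁻¹.
Applying C = C₀e^(−kt): 86.67 × 0.9107 = 78.93 mg/L.

78.9 mg/L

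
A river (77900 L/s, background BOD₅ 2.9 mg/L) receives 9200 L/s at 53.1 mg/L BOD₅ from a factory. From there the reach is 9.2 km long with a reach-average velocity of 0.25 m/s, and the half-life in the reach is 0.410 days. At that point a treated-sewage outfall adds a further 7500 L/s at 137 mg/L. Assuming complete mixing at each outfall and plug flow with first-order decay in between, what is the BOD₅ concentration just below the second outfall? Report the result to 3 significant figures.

14.5 mg/L

After mixing, C = (77900·2.900 + 9200·53.10) / 87100 = 714400/87100 = 8.202 mg/L; combined flow 87100 L/s.
Travel time t = 9.2·1000 / 0.25 = 36800 s = 10.22 h.
Half-life 0.410 d → k = ln 2 / 0.410 = 1.691 d⁻¹.
Applying C = C₀e^(−kt): 8.202 × 0.4867 = 3.992 mg/L.
At the second outfall, C = (87100·3.992 + 7500·137.0) / (87100 + 7500) = 14.54 mg/L.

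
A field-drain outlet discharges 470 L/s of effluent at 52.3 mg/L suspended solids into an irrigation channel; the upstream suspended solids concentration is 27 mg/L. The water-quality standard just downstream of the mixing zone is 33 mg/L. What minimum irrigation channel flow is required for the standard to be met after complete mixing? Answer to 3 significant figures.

Set C_mix = 33: (Q·27.00 + 470.0·52.30) / (Q + 470.0) = 33
→ Q = 470.0·(52.30 − 33)/(33 − 27.00) = 1512 L/s.

1510 L/s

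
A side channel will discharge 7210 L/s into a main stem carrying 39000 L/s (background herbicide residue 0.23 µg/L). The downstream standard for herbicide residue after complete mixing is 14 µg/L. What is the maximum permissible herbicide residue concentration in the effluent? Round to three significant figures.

88.5 µg/L

At the limit, (Qr·Cr + Qe·Cₑ)/(Qr + Qe) = 14:
Cₑ = (46210·14 − 39000·0.2300) / 7210 = 88.48 µg/L.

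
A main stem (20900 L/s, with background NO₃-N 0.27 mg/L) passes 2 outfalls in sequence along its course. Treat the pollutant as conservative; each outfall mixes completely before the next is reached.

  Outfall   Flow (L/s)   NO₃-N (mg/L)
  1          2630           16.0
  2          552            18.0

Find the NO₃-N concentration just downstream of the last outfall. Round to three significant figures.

Outfall 1: combined Q = 23530 L/s; C = (20900·0.2700 + 2630·16.00)/23530 = 2.028 mg/L.
Outfall 2: combined Q = 24080 L/s; C = (23530·2.028 + 552.0·18.00)/24080 = 2.394 mg/L.

2.39 mg/L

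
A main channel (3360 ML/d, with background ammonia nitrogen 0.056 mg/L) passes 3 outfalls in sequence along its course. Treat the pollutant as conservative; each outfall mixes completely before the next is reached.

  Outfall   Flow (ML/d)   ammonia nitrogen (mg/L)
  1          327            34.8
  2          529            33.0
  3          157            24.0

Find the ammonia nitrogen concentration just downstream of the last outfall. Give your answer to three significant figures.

7.50 mg/L

Below outfall 1: Q → 3687 ML/d, C = (3360·0.05600 + 327.0·34.80)/3687 = 3.137 mg/L.
Below outfall 2: Q → 4216 ML/d, C = (3687·3.137 + 529.0·33.00)/4216 = 6.884 mg/L.
Below outfall 3: Q → 4373 ML/d, C = (4216·6.884 + 157.0·24.00)/4373 = 7.499 mg/L.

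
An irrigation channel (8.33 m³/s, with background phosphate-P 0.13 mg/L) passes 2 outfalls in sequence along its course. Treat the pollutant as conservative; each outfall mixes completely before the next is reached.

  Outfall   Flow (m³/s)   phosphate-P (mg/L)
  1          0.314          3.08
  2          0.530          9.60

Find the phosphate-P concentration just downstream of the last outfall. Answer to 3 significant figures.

Below outfall 1: Q → 8.644 m³/s, C = (8.330·0.1300 + 0.3140·3.080)/8.644 = 0.2372 mg/L.
Below outfall 2: Q → 9.174 m³/s, C = (8.644·0.2372 + 0.5300·9.600)/9.174 = 0.7781 mg/L.

0.778 mg/L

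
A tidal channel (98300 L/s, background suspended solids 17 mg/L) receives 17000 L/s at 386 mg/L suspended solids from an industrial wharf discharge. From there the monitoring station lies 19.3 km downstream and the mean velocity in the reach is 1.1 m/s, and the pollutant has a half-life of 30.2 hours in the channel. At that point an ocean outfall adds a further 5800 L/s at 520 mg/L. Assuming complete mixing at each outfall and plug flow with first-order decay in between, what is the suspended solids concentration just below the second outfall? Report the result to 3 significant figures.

Conservation of mass: C = (98300·17.00 + 17000·386.0) / 115300 = 8233000/115300 = 71.41 mg/L; combined flow 115300 L/s.
Travel time t = 19.3·1000 / 1.1 = 17550 s = 4.874 h.
Half-life 30.2 h → k = ln 2 / 30.2 = 0.02295 h⁻¹ = 0.5508 d⁻¹.
Applying C = C₀e^(−kt): 71.41 × 0.8942 = 63.85 mg/L.
Second outfall: C = (115300·63.85 + 5800·520.0)/121100 = 85.70 mg/L.

85.7 mg/L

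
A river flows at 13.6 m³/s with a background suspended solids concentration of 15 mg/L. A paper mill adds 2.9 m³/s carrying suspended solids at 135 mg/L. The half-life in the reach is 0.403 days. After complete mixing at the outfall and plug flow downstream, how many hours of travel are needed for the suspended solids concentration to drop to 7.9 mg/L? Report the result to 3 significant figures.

Conservation of mass: C = (13.60·15.00 + 2.900·135.0) / 16.50 = 595.5/16.50 = 36.09 mg/L.
Half-life 0.403 d → k = ln 2 / 0.403 = 1.720 d⁻¹.
36.09·exp(−k·t) = 7.9 → t = ln(36.09/7.9)/k = 76310 s = 21.20 h.

21.2 h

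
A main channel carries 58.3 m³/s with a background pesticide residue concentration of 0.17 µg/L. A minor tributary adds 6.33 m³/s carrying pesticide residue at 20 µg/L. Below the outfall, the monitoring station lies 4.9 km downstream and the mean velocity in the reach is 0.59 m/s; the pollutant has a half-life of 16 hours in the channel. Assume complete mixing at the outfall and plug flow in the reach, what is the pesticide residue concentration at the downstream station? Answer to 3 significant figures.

1.91 µg/L

Conservation of mass: C = (58.30·0.1700 + 6.330·20.00) / 64.63 = 136.5/64.63 = 2.112 µg/L.
Travel time t = 4.9·1000 / 0.59 = 8305 s = 2.307 h.
Half-life 16 h → k = ln 2 / 16 = 0.04332 h⁻¹ = 1.040 d⁻¹.
First-order decay: C = 2.112·exp(−k·t) = 2.112·0.9049 = 1.911 µg/L.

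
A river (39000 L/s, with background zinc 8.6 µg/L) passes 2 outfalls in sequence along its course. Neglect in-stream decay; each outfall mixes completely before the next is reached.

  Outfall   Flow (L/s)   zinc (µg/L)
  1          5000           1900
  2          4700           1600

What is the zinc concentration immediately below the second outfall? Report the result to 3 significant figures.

Outfall 1: combined Q = 44000 L/s; C = (39000·8.600 + 5000·1900)/44000 = 223.5 µg/L.
Outfall 2: combined Q = 48700 L/s; C = (44000·223.5 + 4700·1600)/48700 = 356.4 µg/L.

356 µg/L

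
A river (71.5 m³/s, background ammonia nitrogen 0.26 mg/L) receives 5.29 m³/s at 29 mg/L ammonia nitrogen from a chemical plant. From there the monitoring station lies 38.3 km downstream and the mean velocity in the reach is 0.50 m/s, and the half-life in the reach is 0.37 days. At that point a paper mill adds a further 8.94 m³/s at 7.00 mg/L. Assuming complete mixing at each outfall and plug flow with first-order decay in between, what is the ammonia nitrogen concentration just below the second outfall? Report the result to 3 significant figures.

1.11 mg/L

Flow-weighted average: C = (71.50·0.2600 + 5.290·29.00) / 76.79 = 172.0/76.79 = 2.240 mg/L; combined flow 76.79 m³/s.
Travel time t = 38.3·1000 / 0.50 = 76600 s = 21.28 h.
Half-life 0.37 d → k = ln 2 / 0.37 = 1.873 d⁻¹.
After decay, C = 2.240 × e^(−kt) = 2.240 × 0.1900 = 0.4255 mg/L.
At the second outfall, C = (76.79·0.4255 + 8.940·7.000) / (76.79 + 8.940) = 1.111 mg/L.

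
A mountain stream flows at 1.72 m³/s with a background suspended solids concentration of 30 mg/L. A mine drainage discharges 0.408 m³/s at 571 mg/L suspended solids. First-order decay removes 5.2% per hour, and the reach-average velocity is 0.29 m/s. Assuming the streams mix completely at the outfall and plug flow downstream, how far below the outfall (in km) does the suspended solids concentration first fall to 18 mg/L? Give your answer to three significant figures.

39.2 km

Flow-weighted average: C = (1.720·30.00 + 0.4080·571.0) / 2.128 = 284.6/2.128 = 133.7 mg/L.
5.2%/h lost → k = −ln(1 − 0.052) = 0.05340 h⁻¹.
Set 133.7·exp(−k·t) = 18 → t = ln(133.7/18)/k = 135200 s = 37.55 h.
Distance = v·t = 0.29·135200 = 39210 m = 39.21 km.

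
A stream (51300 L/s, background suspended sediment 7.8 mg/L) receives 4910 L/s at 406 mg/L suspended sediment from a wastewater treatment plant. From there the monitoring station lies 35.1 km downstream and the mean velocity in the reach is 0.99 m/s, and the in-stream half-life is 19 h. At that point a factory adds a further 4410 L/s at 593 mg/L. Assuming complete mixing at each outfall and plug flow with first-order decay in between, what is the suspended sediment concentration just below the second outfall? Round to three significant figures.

Flow-weighted average: C = (51300·7.800 + 4910·406.0) / 56210 = 2394000/56210 = 42.58 mg/L; combined flow 56210 L/s.
Travel time t = 35.1·1000 / 0.99 = 35450 s = 9.848 h.
Half-life 19 h → k = ln 2 / 19 = 0.03648 h⁻¹ = 0.8756 d⁻¹.
After decay, C = 42.58 × e^(−kt) = 42.58 × 0.6982 = 29.73 mg/L.
Second outfall: C = (56210·29.73 + 4410·593.0)/60620 = 70.71 mg/L.

70.7 mg/L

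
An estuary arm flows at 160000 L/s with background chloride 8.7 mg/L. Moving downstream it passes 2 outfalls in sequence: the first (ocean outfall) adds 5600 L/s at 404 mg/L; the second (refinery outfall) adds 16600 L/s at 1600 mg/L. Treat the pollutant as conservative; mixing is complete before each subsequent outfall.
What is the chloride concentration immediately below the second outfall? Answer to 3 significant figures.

166 mg/L

Outfall 1: combined Q = 165600 L/s; C = (160000·8.700 + 5600·404.0)/165600 = 22.07 mg/L.
Outfall 2: combined Q = 182200 L/s; C = (165600·22.07 + 16600·1600)/182200 = 165.8 mg/L.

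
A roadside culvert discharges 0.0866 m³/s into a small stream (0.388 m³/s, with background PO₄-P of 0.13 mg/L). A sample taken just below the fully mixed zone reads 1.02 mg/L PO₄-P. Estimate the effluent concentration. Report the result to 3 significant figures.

5.01 mg/L

Mass balance: 0.3880·0.1300 + 0.08660·Cₑ = 0.4746·1.020
→ Cₑ = (0.4746·1.020 − 0.3880·0.1300) / 0.08660 = 5.008 mg/L.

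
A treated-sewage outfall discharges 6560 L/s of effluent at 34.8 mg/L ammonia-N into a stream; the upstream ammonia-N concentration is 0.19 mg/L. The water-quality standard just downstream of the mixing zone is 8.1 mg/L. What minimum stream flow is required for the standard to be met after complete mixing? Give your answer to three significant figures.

Set C_mix = 8.1: (Q·0.1900 + 6560·34.80) / (Q + 6560) = 8.1
→ Q = 6560·(34.80 − 8.1)/(8.1 − 0.1900) = 22140 L/s.

22100 L/s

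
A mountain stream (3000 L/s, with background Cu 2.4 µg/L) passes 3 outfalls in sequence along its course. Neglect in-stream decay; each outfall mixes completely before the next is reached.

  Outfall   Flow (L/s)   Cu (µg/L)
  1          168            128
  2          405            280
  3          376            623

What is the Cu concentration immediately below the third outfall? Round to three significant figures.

95.3 µg/L

After outfall 1: Q = 3000 + 168.0 = 3168 L/s; C = (3000·2.400 + 168.0·128.0)/3168 = 9.061 µg/L.
After outfall 2: Q = 3168 + 405.0 = 3573 L/s; C = (3168·9.061 + 405.0·280.0)/3573 = 39.77 µg/L.
After outfall 3: Q = 3573 + 376.0 = 3949 L/s; C = (3573·39.77 + 376.0·623.0)/3949 = 95.30 µg/L.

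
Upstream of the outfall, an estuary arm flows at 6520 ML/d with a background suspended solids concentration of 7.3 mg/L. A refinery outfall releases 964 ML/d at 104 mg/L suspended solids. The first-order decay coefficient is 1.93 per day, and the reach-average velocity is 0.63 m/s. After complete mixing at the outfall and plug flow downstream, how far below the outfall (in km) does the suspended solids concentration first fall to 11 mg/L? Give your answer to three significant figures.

16.5 km

After mixing, C = (6520·7.300 + 964.0·104.0) / 7484 = 147900/7484 = 19.76 mg/L.
Set 19.76·exp(−k·t) = 11 → t = ln(19.76/11)/k = 26210 s = 7.281 h.
Distance = v·t = 0.63·26210 = 16510 m = 16.51 km.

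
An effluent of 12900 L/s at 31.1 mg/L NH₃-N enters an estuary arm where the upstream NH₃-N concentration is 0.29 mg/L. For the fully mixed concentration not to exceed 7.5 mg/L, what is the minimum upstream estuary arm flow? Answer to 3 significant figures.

42200 L/s

Set C_mix = 7.5: (Q·0.2900 + 12900·31.10) / (Q + 12900) = 7.5
→ Q = 12900·(31.10 − 7.5)/(7.5 − 0.2900) = 42220 L/s.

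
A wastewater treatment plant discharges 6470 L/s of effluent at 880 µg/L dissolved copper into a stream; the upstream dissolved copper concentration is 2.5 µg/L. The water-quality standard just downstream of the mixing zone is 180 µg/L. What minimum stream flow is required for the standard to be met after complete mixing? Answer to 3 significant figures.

25500 L/s

Set C_mix = 180: (Q·2.500 + 6470·880.0) / (Q + 6470) = 180
→ Q = 6470·(880.0 − 180)/(180 − 2.500) = 25520 L/s.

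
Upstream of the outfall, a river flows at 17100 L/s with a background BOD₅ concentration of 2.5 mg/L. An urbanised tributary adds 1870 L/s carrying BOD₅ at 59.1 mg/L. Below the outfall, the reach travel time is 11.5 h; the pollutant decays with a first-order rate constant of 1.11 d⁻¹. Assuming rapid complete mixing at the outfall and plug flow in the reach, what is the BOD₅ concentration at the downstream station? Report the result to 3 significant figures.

Conservation of mass: C = (17100·2.500 + 1870·59.10) / 18970 = 153300/18970 = 8.079 mg/L.
First-order decay: C = 8.079·exp(−k·t) = 8.079·0.5875 = 4.747 mg/L.

4.75 mg/L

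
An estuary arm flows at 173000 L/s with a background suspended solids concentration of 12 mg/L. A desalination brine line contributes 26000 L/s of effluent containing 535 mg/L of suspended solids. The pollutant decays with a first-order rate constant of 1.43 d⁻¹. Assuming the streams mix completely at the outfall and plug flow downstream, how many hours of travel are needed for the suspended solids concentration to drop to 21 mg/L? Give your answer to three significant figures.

22.5 h

After mixing, C = (173000·12.00 + 26000·535.0) / 199000 = 15990000/199000 = 80.33 mg/L.
80.33·exp(−k·t) = 21 → t = ln(80.33/21)/k = 81060 s = 22.52 h.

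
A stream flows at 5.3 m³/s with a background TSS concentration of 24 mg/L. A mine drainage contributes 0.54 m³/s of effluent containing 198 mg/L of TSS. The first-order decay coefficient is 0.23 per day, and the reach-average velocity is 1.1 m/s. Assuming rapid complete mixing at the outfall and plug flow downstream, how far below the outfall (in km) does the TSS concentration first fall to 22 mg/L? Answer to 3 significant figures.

248 km

Mass balance: C = (5.300·24.00 + 0.5400·198.0) / 5.840 = 234.1/5.840 = 40.09 mg/L.
Set 40.09·exp(−k·t) = 22 → t = ln(40.09/22)/k = 225400 s = 62.62 h.
Distance = v·t = 1.1·225400 = 248000 m = 248.0 km.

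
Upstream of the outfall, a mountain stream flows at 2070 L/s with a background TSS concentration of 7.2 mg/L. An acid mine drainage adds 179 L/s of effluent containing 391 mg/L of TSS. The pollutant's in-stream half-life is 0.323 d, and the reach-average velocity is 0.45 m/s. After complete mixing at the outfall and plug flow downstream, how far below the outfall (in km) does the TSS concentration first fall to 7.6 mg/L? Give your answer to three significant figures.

29.0 km

Mass balance: C = (2070·7.200 + 179.0·391.0) / 2249 = 84890/2249 = 37.75 mg/L.
Half-life 0.323 d → k = ln 2 / 0.323 = 2.146 d⁻¹.
Set 37.75·exp(−k·t) = 7.6 → t = ln(37.75/7.6)/k = 64530 s = 17.92 h.
Distance = v·t = 0.45·64530 = 29040 m = 29.04 km.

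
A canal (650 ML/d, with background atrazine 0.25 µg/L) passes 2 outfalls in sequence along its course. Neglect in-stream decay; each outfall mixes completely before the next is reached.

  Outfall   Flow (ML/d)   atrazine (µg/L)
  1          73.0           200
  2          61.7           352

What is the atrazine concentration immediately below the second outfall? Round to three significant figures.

46.5 µg/L

Below outfall 1: Q → 723.0 ML/d, C = (650.0·0.2500 + 73.00·200.0)/723.0 = 20.42 µg/L.
Below outfall 2: Q → 784.7 ML/d, C = (723.0·20.42 + 61.70·352.0)/784.7 = 46.49 µg/L.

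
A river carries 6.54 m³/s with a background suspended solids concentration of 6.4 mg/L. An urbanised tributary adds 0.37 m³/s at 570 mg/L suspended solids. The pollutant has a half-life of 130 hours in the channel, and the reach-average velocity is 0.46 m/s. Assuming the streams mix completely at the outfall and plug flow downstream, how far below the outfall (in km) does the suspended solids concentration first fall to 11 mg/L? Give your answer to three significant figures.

373 km

After mixing, C = (6.540·6.400 + 0.3700·570.0) / 6.910 = 252.8/6.910 = 36.58 mg/L.
Half-life 130 h → k = ln 2 / 130 = 0.005332 h⁻¹ = 0.1280 d⁻¹.
Set 36.58·exp(−k·t) = 11 → t = ln(36.58/11)/k = 811300 s = 225.4 h.
Distance = v·t = 0.46·811300 = 373200 m = 373.2 km.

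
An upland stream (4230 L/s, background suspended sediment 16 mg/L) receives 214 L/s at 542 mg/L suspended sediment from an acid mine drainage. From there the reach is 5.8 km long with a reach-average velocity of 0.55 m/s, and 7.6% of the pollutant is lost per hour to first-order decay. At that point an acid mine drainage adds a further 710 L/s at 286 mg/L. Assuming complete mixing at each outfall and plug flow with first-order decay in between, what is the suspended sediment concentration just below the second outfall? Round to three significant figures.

67.7 mg/L

Mass balance: C = (4230·16.00 + 214.0·542.0) / 4444 = 183700/4444 = 41.33 mg/L; combined flow 4444 L/s.
Travel time t = 5.8·1000 / 0.55 = 10550 s = 2.929 h.
7.6%/h lost → k = −ln(1 − 0.076) = 0.07904 h⁻¹.
Decay over the reach: 41.33·exp(−kt) = 41.33·0.7933 = 32.79 mg/L.
Second outfall: C = (4444·32.79 + 710.0·286.0)/5154 = 67.67 mg/L.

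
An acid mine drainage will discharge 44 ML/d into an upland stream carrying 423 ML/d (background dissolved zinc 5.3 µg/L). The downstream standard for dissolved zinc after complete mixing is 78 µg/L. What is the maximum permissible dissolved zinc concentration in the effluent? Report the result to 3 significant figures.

At the limit, (Qr·Cr + Qe·Cₑ)/(Qr + Qe) = 78:
Cₑ = (467.0·78 − 423.0·5.300) / 44.00 = 776.9 µg/L.

777 µg/L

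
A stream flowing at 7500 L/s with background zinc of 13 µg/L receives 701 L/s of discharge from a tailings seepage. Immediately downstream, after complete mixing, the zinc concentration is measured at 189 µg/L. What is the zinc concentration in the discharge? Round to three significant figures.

Mass balance: 7500·13.00 + 701.0·Cₑ = 8201·189.0
→ Cₑ = (8201·189.0 − 7500·13.00) / 701.0 = 2072 µg/L.

2070 µg/L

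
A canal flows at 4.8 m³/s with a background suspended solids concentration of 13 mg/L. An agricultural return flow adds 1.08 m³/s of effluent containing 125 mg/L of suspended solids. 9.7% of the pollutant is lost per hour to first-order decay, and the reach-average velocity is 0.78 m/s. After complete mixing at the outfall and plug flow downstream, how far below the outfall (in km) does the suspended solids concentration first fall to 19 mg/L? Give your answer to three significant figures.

15.7 km

After mixing, C = (4.800·13.00 + 1.080·125.0) / 5.880 = 197.4/5.880 = 33.57 mg/L.
9.7%/h lost → k = −ln(1 − 0.097) = 0.1020 h⁻¹.
Set 33.57·exp(−k·t) = 19 → t = ln(33.57/19)/k = 20080 s = 5.579 h.
Distance = v·t = 0.78·20080 = 15670 m = 15.67 km.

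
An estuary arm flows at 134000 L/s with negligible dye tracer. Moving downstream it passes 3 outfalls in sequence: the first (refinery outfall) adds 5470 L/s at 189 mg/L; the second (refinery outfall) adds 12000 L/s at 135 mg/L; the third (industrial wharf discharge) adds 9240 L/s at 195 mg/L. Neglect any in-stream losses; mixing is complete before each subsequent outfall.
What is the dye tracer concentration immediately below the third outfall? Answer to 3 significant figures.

27.7 mg/L

Below outfall 1: Q → 139500 L/s, C = (134000·0 + 5470·189.0)/139500 = 7.413 mg/L.
Below outfall 2: Q → 151500 L/s, C = (139500·7.413 + 12000·135.0)/151500 = 17.52 mg/L.
Below outfall 3: Q → 160700 L/s, C = (151500·17.52 + 9240·195.0)/160700 = 27.72 mg/L.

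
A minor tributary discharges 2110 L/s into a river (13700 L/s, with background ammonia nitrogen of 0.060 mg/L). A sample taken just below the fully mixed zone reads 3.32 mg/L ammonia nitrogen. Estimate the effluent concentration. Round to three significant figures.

24.5 mg/L

Mass balance: 13700·0.06000 + 2110·Cₑ = 15810·3.320
→ Cₑ = (15810·3.320 − 13700·0.06000) / 2110 = 24.49 mg/L.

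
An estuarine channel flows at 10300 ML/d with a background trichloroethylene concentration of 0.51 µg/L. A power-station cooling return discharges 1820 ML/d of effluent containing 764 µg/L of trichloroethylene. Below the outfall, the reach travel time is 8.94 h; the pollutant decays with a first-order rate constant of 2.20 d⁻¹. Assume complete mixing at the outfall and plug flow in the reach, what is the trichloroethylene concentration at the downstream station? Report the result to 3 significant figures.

After mixing, C = (10300·0.5100 + 1820·764.0) / 12120 = 1396000/12120 = 115.2 µg/L.
After decay, C = 115.2 × e^(−kt) = 115.2 × 0.4407 = 50.75 µg/L.

50.7 µg/L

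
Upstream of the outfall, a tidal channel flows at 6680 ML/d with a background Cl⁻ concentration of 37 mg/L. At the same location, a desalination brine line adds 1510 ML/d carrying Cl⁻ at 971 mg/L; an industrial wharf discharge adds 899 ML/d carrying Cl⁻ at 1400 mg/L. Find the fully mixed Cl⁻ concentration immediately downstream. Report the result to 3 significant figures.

327 mg/L

Conservation of mass: C = (6680·37.00 + 1510·971.0 + 899.0·1400) / 9089 = 2972000/9089 = 327.0 mg/L.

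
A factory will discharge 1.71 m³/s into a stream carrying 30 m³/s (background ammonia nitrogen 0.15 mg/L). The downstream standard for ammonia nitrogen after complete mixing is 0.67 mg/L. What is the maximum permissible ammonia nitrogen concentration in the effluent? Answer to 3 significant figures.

At the limit, (Qr·Cr + Qe·Cₑ)/(Qr + Qe) = 0.67:
Cₑ = (31.71·0.67 − 30.00·0.1500) / 1.710 = 9.793 mg/L.

9.79 mg/L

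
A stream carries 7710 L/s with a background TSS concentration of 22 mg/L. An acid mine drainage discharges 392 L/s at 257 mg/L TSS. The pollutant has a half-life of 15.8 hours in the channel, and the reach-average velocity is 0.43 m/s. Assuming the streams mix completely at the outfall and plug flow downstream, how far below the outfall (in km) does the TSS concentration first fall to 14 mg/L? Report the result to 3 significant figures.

30.6 km

Flow-weighted average: C = (7710·22.00 + 392.0·257.0) / 8102 = 270400/8102 = 33.37 mg/L.
Half-life 15.8 h → k = ln 2 / 15.8 = 0.04387 h⁻¹ = 1.053 d⁻¹.
Set 33.37·exp(−k·t) = 14 → t = ln(33.37/14)/k = 71280 s = 19.80 h.
Distance = v·t = 0.43·71280 = 30650 m = 30.65 km.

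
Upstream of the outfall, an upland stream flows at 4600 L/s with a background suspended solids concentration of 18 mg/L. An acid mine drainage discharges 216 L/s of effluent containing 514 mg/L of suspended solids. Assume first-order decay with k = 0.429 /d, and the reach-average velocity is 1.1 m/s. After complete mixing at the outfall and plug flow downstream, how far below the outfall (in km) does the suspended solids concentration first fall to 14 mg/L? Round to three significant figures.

234 km

Conservation of mass: C = (4600·18.00 + 216.0·514.0) / 4816 = 193800/4816 = 40.25 mg/L.
Set 40.25·exp(−k·t) = 14 → t = ln(40.25/14)/k = 212700 s = 59.07 h.
Distance = v·t = 1.1·212700 = 233900 m = 233.9 km.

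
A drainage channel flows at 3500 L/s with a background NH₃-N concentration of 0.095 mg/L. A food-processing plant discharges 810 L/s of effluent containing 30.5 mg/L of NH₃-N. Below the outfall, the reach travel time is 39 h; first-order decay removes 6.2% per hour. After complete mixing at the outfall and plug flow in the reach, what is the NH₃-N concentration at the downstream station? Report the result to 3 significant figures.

0.479 mg/L

Mass balance: C = (3500·0.09500 + 810.0·30.50) / 4310 = 25040/4310 = 5.809 mg/L.
6.2%/h lost → k = −ln(1 − 0.062) = 0.06401 h⁻¹.
After decay, C = 5.809 × e^(−kt) = 5.809 × 0.08240 = 0.4787 mg/L.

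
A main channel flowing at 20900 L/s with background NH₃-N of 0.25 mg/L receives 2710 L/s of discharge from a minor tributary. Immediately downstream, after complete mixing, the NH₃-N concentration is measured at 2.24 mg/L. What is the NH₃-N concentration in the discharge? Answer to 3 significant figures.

17.6 mg/L

Mass balance: 20900·0.2500 + 2710·Cₑ = 23610·2.240
→ Cₑ = (23610·2.240 − 20900·0.2500) / 2710 = 17.59 mg/L.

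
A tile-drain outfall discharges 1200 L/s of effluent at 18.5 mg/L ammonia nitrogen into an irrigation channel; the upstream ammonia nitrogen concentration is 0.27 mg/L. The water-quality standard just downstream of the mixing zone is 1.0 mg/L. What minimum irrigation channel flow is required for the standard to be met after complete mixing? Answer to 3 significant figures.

Set C_mix = 1.0: (Q·0.2700 + 1200·18.50) / (Q + 1200) = 1.0
→ Q = 1200·(18.50 − 1.0)/(1.0 − 0.2700) = 28770 L/s.

28800 L/s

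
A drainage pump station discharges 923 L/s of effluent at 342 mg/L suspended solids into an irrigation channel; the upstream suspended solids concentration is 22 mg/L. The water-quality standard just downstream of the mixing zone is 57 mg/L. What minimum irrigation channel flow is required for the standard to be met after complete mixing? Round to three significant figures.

Set C_mix = 57: (Q·22.00 + 923.0·342.0) / (Q + 923.0) = 57
→ Q = 923.0·(342.0 − 57)/(57 − 22.00) = 7516 L/s.

7520 L/s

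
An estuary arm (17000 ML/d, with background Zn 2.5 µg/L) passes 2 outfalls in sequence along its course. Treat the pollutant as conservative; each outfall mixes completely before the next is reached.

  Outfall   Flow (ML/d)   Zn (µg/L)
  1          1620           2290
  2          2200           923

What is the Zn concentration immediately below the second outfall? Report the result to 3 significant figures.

Below outfall 1: Q → 18620 ML/d, C = (17000·2.500 + 1620·2290)/18620 = 201.5 µg/L.
Below outfall 2: Q → 20820 ML/d, C = (18620·201.5 + 2200·923.0)/20820 = 277.8 µg/L.

278 µg/L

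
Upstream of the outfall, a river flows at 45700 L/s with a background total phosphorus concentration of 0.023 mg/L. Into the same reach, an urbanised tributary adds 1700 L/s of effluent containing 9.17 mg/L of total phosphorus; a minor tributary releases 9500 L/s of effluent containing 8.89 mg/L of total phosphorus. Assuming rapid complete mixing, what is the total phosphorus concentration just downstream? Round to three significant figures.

1.78 mg/L

Mass balance: C = (45700·0.02300 + 1700·9.170 + 9500·8.890) / 56900 = 101100/56900 = 1.777 mg/L.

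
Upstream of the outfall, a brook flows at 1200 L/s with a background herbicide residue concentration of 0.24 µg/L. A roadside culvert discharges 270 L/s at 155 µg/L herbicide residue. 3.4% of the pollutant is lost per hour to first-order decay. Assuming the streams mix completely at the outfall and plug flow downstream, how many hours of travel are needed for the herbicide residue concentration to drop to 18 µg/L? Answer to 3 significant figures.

13.5 h

Conservation of mass: C = (1200·0.2400 + 270.0·155.0) / 1470 = 42140/1470 = 28.67 µg/L.
3.4%/h lost → k = −ln(1 − 0.034) = 0.03459 h⁻¹.
28.67·exp(−k·t) = 18 → t = ln(28.67/18)/k = 48430 s = 13.45 h.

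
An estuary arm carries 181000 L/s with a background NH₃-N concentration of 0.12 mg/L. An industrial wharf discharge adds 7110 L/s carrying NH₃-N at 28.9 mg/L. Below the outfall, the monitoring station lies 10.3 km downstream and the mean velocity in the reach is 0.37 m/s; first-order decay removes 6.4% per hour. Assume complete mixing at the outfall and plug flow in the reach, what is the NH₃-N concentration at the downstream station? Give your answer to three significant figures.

Mass balance: C = (181000·0.1200 + 7110·28.90) / 188100 = 227200/188100 = 1.208 mg/L.
Travel time t = 10.3·1000 / 0.37 = 27840 s = 7.733 h.
6.4%/h lost → k = −ln(1 − 0.064) = 0.06614 h⁻¹.
First-order decay: C = 1.208·exp(−k·t) = 1.208·0.5996 = 0.7242 mg/L.

0.724 mg/L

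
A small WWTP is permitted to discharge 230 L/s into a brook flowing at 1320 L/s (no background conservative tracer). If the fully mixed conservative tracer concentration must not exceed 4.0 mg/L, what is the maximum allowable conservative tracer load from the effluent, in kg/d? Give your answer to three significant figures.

Mass balance at the limit: 1320·0 + 230.0·Cₑ = 1550·4.0 → Cₑ = 26.96 mg/L.
230.0 L/s = 0.2300 m³/s. Load = 0.2300 m³/s × 26.96 g/m³ × 86 400 s/d = 535.7 kg/d.

536 kg/d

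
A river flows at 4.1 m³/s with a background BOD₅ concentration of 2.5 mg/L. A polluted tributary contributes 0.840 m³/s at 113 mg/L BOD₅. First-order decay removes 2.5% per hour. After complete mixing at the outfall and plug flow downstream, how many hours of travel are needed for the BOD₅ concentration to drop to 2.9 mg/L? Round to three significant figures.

Flow-weighted average: C = (4.100·2.500 + 0.8400·113.0) / 4.940 = 105.2/4.940 = 21.29 mg/L.
2.5%/h lost → k = −ln(1 − 0.025) = 0.02532 h⁻¹.
21.29·exp(−k·t) = 2.9 → t = ln(21.29/2.9)/k = 283500 s = 78.74 h.

78.7 h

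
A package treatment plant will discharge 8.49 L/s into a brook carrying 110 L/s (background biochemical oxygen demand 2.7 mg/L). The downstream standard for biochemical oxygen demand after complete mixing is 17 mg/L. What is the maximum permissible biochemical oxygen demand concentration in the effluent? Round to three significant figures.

At the limit, (Qr·Cr + Qe·Cₑ)/(Qr + Qe) = 17:
Cₑ = (118.5·17 − 110.0·2.700) / 8.490 = 202.3 mg/L.

202 mg/L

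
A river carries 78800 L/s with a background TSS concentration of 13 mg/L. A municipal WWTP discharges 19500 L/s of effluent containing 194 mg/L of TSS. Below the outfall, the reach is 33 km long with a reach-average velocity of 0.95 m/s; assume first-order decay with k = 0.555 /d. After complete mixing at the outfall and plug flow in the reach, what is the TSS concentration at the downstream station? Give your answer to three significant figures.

39.1 mg/L

Mass balance: C = (78800·13.00 + 19500·194.0) / 98300 = 4807000/98300 = 48.91 mg/L.
Travel time t = 33·1000 / 0.95 = 34740 s = 9.649 h.
After decay, C = 48.91 × e^(−kt) = 48.91 × 0.8000 = 39.12 mg/L.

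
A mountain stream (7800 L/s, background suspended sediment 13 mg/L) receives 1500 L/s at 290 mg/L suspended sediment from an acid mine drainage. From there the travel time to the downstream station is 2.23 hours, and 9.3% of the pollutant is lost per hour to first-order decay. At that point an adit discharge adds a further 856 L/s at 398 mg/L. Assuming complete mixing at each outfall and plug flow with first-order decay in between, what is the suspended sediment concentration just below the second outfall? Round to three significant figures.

After mixing, C = (7800·13.00 + 1500·290.0) / 9300 = 536400/9300 = 57.68 mg/L; combined flow 9300 L/s.
9.3%/h lost → k = −ln(1 − 0.093) = 0.09761 h⁻¹.
First-order decay: C = 57.68·exp(−k·t) = 57.68·0.8044 = 46.39 mg/L.
Second outfall: C = (9300·46.39 + 856.0·398.0)/10160 = 76.03 mg/L.

76.0 mg/L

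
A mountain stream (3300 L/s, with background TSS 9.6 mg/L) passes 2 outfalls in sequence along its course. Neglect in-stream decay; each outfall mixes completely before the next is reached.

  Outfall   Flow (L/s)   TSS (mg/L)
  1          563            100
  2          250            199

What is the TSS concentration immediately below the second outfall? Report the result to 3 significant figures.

33.5 mg/L

After outfall 1: Q = 3300 + 563.0 = 3863 L/s; C = (3300·9.600 + 563.0·100.0)/3863 = 22.78 mg/L.
After outfall 2: Q = 3863 + 250.0 = 4113 L/s; C = (3863·22.78 + 250.0·199.0)/4113 = 33.49 mg/L.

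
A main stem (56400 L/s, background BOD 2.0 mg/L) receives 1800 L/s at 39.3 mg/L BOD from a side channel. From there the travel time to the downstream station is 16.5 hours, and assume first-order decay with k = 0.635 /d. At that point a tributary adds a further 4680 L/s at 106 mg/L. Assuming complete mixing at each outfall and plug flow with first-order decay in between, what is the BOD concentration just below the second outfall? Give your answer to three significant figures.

9.78 mg/L

Mass balance: C = (56400·2.000 + 1800·39.30) / 58200 = 183500/58200 = 3.154 mg/L; combined flow 58200 L/s.
Applying C = C₀e^(−kt): 3.154 × 0.6463 = 2.038 mg/L.
At the second outfall, C = (58200·2.038 + 4680·106.0) / (58200 + 4680) = 9.776 mg/L.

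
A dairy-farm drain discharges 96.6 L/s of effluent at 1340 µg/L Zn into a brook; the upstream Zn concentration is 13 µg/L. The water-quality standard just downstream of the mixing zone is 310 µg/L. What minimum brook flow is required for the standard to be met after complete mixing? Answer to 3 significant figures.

Set C_mix = 310: (Q·13.00 + 96.60·1340) / (Q + 96.60) = 310
→ Q = 96.60·(1340 − 310)/(310 − 13.00) = 335.0 L/s.

335 L/s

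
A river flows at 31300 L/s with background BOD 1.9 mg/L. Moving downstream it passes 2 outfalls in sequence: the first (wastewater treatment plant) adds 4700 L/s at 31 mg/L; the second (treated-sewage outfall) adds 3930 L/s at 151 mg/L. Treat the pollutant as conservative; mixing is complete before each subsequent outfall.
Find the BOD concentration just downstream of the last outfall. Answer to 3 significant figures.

Outfall 1: combined Q = 36000 L/s; C = (31300·1.900 + 4700·31.00)/36000 = 5.699 mg/L.
Outfall 2: combined Q = 39930 L/s; C = (36000·5.699 + 3930·151.0)/39930 = 20.00 mg/L.

20.0 mg/L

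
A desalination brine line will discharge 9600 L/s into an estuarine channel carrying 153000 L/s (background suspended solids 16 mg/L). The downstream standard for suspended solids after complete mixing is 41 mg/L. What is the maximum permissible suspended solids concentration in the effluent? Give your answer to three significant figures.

At the limit, (Qr·Cr + Qe·Cₑ)/(Qr + Qe) = 41:
Cₑ = (162600·41 − 153000·16.00) / 9600 = 439.4 mg/L.

439 mg/L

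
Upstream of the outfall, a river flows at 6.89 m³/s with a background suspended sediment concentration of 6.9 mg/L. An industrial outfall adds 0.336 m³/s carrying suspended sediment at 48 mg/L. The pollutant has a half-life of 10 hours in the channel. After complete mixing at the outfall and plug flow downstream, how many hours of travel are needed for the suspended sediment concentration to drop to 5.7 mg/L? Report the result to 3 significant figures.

6.28 h

Mass balance: C = (6.890·6.900 + 0.3360·48.00) / 7.226 = 63.67/7.226 = 8.811 mg/L.
Half-life 10 h → k = ln 2 / 10 = 0.06931 h⁻¹ = 1.664 d⁻¹.
8.811·exp(−k·t) = 5.7 → t = ln(8.811/5.7)/k = 22620 s = 6.284 h.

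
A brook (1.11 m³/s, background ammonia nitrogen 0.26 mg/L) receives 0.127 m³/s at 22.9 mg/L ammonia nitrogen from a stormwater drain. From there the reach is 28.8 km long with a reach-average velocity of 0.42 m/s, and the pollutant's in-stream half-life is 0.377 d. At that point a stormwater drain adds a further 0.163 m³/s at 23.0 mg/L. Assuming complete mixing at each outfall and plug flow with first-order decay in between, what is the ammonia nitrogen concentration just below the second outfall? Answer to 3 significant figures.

Mixed concentration C = ΣQC/ΣQ = (1.110·0.2600 + 0.1270·22.90) / 1.237 = 3.197/1.237 = 2.584 mg/L; combined flow 1.237 m³/s.
Travel time t = 28.8·1000 / 0.42 = 68570 s = 19.05 h.
Half-life 0.377 d → k = ln 2 / 0.377 = 1.839 d⁻¹.
First-order decay: C = 2.584·exp(−k·t) = 2.584·0.2324 = 0.6007 mg/L.
At the second outfall, C = (1.237·0.6007 + 0.1630·23.00) / (1.237 + 0.1630) = 3.209 mg/L.

3.21 mg/L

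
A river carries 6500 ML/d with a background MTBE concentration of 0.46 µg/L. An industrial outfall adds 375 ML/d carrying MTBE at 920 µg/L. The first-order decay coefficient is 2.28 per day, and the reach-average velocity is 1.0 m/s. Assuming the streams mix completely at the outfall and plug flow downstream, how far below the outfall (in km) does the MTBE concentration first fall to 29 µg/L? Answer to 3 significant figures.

Mass balance: C = (6500·0.4600 + 375.0·920.0) / 6875 = 348000/6875 = 50.62 µg/L.
Set 50.62·exp(−k·t) = 29 → t = ln(50.62/29)/k = 21110 s = 5.863 h.
Distance = v·t = 1.0·21110 = 21110 m = 21.11 km.

21.1 km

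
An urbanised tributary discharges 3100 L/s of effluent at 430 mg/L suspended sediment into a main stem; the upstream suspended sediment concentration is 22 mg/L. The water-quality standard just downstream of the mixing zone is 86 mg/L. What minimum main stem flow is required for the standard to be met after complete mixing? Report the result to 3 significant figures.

Set C_mix = 86: (Q·22.00 + 3100·430.0) / (Q + 3100) = 86
→ Q = 3100·(430.0 − 86)/(86 − 22.00) = 16660 L/s.

16700 L/s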